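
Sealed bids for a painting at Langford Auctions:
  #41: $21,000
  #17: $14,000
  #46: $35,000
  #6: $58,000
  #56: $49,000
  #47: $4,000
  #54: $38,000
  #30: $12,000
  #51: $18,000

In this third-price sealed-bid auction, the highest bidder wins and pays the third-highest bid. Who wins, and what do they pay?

#6 pays $38,000

Third-price sealed-bid auction: the highest bidder wins and pays the third-highest bid.
Bids in order: 58,000 (#6) > 49,000 (#56) > 38,000 (#54) > 35,000 (#46) > 21,000 (#41) > 18,000 (#51) > …
#6 is highest; pays the third-highest bid, $38,000.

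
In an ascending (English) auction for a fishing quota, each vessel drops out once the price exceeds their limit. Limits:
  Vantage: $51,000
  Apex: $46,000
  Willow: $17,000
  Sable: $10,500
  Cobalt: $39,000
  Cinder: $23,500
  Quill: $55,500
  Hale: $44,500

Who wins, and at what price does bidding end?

Sorting limits: 55,500 (Quill) > 51,000 (Vantage) > 46,000 (Apex) > 44,500 (Hale) > 39,000 (Cobalt) > 23,500 (Cinder) > …
Vantage is the last rival to drop out, at $51,000; Quill remains and wins at that price.

Quill wins at $51,000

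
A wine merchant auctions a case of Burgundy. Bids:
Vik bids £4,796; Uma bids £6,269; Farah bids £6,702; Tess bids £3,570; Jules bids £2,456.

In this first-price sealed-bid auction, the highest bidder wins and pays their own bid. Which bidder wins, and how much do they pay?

First-price sealed-bid auction: the highest bidder wins and pays their own bid.
Bids ranked: 6,702 (Farah) > 6,269 (Uma) > 4,796 (Vik) > 3,570 (Tess) > 2,456 (Jules)
Farah is highest → pays own bid, £6,702.

Farah pays £6,702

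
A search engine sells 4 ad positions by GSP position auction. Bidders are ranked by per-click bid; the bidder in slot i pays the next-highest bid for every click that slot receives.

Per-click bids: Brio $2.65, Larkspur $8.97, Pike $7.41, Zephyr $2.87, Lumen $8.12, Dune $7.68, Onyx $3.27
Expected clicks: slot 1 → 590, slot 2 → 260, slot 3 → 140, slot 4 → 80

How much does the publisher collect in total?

Total revenue: $8086.60

Sorting advertisers: $8.97 (Larkspur) > $8.12 (Lumen) > $7.68 (Dune) > $7.41 (Pike) > $3.27 (Onyx) > …
Slot 1: Larkspur pays $8.12 × 590 = $4790.80
Slot 2: Lumen pays $7.68 × 260 = $1996.80
Slot 3: Dune pays $7.41 × 140 = $1037.40
Slot 4: Pike pays $3.27 × 80 = $261.60
Total = $8086.60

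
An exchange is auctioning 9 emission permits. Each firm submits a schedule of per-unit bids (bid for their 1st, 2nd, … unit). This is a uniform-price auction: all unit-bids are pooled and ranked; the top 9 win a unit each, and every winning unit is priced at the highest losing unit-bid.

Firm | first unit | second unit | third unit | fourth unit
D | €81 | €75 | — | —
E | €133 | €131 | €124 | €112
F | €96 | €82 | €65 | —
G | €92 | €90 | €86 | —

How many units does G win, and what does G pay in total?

G: 3 units, pays €243

Merging the schedules and taking the best 9: 133 (E-1), 131 (E-2), 124 (E-3), 112 (E-4), 96 (F-1), 92 (G-1), 90 (G-2), 86 (G-3), 82 (F-2)
The (k+1)-th unit-bid is €81.
G wins 3 unit(s) at €81 each.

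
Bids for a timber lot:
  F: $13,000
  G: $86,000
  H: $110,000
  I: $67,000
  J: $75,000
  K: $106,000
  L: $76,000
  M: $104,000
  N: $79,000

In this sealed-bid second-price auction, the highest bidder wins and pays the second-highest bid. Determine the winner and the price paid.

H pays $106,000

Bids ranked: 110,000 (H) > 106,000 (K) > 104,000 (M) > 86,000 (G) > 79,000 (N) > 76,000 (L) > …
H is highest; pays the second-highest bid, $106,000.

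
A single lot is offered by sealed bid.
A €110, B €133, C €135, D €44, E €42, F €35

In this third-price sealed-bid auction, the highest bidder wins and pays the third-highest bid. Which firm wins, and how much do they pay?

Third-price sealed-bid auction: the highest bidder wins and pays the third-highest bid.
Bids ranked: 135 (C) > 133 (B) > 110 (A) > 44 (D) > 42 (E) > 35 (F)
C wins; payment is bid #3 in the ranking = €110.

C pays €110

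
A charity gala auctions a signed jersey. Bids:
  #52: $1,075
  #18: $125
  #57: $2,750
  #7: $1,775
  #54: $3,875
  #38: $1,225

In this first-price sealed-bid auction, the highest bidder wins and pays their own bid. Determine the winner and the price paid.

Sorting bids: 3,875 (#54) > 2,750 (#57) > 1,775 (#7) > 1,225 (#38) > 1,075 (#52) > 125 (#18)
#54 is highest → pays own bid, $3,875.

#54 pays $3,875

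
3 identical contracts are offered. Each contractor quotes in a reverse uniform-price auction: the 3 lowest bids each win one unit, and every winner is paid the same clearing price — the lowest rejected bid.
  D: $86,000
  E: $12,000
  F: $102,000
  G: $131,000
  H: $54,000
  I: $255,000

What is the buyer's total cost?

Ordering the bids: 12,000 (E), 54,000 (H), 86,000 (D), 102,000 (F), 131,000 (G), …
Winners (3 units): E, H, D.
Lowest unsuccessful bid: $102,000 → clearing price.
Total cost = 3 × $102,000 = $306,000.

Total cost: $306,000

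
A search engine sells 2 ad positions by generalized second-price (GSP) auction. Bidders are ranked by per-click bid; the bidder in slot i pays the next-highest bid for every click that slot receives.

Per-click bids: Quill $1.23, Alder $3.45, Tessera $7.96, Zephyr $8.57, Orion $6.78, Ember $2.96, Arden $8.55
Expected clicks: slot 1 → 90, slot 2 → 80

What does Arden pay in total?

Arden pays $636.80

Sorting advertisers: $8.57 (Zephyr) > $8.55 (Arden) > $7.96 (Tessera) > …
Arden holds slot 2 → pays next bid $7.96 × 80 clicks = $636.80.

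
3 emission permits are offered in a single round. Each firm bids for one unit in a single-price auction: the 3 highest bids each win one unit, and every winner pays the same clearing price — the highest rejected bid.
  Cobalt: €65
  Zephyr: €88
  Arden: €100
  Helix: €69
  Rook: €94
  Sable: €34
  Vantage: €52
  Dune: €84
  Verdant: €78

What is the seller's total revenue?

Total revenue: €252

Sorting: 100 (Arden), 94 (Rook), 88 (Zephyr), 84 (Dune), 78 (Verdant), …
The 3 highest are Arden, Rook, Zephyr.
Clearing price = highest rejected bid = €84.
Total revenue = 3 × €84 = €252.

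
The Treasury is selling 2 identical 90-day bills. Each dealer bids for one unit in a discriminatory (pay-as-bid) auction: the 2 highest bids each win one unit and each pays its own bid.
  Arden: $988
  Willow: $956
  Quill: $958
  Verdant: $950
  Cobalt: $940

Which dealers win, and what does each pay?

Sorting: 988 (Arden), 958 (Quill), 956 (Willow), 950 (Verdant), …
The 2 highest are Arden, Quill.
Each winner pays its own bid: Arden $988, Quill $958.

Arden $988, Quill $958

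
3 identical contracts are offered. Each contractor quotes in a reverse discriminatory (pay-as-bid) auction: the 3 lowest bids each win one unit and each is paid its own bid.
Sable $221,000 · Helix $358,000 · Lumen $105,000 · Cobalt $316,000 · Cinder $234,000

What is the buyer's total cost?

Total cost: $560,000

Ordering the bids: 105,000 (Lumen), 221,000 (Sable), 234,000 (Cinder), 316,000 (Cobalt), 358,000 (Helix)
Lowest 3: Lumen, Sable, Cinder.
Total cost = 105,000 + 221,000 + 234,000 = $560,000.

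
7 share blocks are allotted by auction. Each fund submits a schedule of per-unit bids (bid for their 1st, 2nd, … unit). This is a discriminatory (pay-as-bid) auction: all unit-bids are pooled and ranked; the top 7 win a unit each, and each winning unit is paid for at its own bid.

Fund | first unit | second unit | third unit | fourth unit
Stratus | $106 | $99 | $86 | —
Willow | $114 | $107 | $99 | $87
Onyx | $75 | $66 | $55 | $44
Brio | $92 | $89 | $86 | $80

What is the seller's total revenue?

Total revenue: $706

All unit-bids, highest first — top 7: 114 (Willow-1), 107 (Willow-2), 106 (Stratus-1), 99 (Stratus-2), 99 (Willow-3), 92 (Brio-1), 89 (Brio-2)
Next rejected bid: $87 (not a price — pay-as-bid).
Each winning unit pays its own bid.
Revenue = 114 + 107 + 106 + 99 + 99 + 92 + 89 = $706.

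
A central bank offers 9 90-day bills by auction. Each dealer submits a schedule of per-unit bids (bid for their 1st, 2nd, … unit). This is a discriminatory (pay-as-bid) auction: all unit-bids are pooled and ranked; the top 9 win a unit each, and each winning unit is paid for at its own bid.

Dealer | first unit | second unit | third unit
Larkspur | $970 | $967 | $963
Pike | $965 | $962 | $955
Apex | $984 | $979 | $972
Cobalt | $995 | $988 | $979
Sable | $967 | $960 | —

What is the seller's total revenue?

Total revenue: $8,801

Pooled unit-bids ranked (top 9): 995 (Cobalt-1), 988 (Cobalt-2), 984 (Apex-1), 979 (Apex-2), 979 (Cobalt-3), 972 (Apex-3), 970 (Larkspur-1), 967 (Larkspur-2), 967 (Sable-1)
Next rejected bid: $965 (not a price — pay-as-bid).
Each winning unit pays its own bid.
Revenue = 995 + 988 + 984 + 979 + 979 + 972 + 970 + 967 + 967 = $8,801.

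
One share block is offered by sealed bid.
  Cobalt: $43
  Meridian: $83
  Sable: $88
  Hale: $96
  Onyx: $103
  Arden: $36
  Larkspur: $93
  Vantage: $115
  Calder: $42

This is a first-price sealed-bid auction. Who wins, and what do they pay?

Vantage pays $115

Sorting bids: 115 (Vantage) > 103 (Onyx) > 96 (Hale) > 93 (Larkspur) > 88 (Sable) > 83 (Meridian) > …
Vantage is highest → pays own bid, $115.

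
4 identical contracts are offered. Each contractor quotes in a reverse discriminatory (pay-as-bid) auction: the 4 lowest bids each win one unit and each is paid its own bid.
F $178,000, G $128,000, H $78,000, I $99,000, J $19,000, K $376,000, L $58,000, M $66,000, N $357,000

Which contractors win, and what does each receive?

J $19,000, L $58,000, M $66,000, H $78,000

Bids ranked low→high: 19,000 (J), 58,000 (L), 66,000 (M), 78,000 (H), 99,000 (I), 128,000 (G), …
Lowest 4: J, L, M, H.
Each winner is paid its own bid: J $19,000, L $58,000, M $66,000, H $78,000.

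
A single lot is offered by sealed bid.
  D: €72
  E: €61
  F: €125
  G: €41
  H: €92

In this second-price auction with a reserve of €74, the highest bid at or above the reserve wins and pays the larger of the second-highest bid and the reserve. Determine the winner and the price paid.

Bids ranked: 125 (F) > 92 (H) > 72 (D) > 61 (E) > 41 (G)
Highest eligible bid: F at €125.
Second-highest bid €92 exceeds the reserve €74 → payment €92.

F pays €92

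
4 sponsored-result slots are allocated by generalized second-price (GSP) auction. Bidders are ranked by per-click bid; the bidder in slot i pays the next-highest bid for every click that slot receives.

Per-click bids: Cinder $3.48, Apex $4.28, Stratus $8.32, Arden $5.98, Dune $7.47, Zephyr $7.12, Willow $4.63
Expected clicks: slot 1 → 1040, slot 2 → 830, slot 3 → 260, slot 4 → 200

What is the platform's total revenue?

Ranked by bid: $8.32 (Stratus) > $7.47 (Dune) > $7.12 (Zephyr) > $5.98 (Arden) > $4.63 (Willow) > …
Slot 1: Stratus pays $7.47 × 1040 = $7768.80
Slot 2: Dune pays $7.12 × 830 = $5909.60
Slot 3: Zephyr pays $5.98 × 260 = $1554.80
Slot 4: Arden pays $4.63 × 200 = $926.00
Total = $16159.20

Total revenue: $16159.20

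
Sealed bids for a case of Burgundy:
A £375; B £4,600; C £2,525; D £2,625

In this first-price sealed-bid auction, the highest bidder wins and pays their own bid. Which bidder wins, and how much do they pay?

Sorting bids: 4,600 (B) > 2,625 (D) > 2,525 (C) > 375 (A)
First-price: B pays what they bid, £4,600.

B pays £4,600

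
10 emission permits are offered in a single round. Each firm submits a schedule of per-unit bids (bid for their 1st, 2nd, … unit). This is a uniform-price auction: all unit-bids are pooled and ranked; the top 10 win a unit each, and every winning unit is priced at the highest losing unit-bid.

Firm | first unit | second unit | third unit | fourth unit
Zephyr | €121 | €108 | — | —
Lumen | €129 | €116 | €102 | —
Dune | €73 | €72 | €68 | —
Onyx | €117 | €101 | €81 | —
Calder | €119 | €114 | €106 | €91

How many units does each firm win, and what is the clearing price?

Merging the schedules and taking the best 10: 129 (Lumen-1), 121 (Zephyr-1), 119 (Calder-1), 117 (Onyx-1), 116 (Lumen-2), 114 (Calder-2), 108 (Zephyr-2), 106 (Calder-3), 102 (Lumen-3), 101 (Onyx-2)
Highest rejected unit-bid = €91.
Allocation: Calder 3, Lumen 3, Onyx 2, Zephyr 2.

Calder 3, Lumen 3, Onyx 2, Zephyr 2; clearing price €91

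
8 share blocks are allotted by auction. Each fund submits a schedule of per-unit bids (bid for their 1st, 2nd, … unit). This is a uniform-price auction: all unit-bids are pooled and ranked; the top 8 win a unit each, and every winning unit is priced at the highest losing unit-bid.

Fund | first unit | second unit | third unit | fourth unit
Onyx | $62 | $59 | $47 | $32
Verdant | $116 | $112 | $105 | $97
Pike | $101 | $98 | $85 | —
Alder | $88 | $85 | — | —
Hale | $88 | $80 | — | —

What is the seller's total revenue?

Merging the schedules and taking the best 8: 116 (Verdant-1), 112 (Verdant-2), 105 (Verdant-3), 101 (Pike-1), 98 (Pike-2), 97 (Verdant-4), 88 (Alder-1), 88 (Hale-1)
Highest rejected unit-bid = $85.
Allocation: Alder 1, Hale 1, Pike 2, Verdant 4. Every unit priced at $85.
Revenue = 8 × 85 = $680.

Total revenue: $680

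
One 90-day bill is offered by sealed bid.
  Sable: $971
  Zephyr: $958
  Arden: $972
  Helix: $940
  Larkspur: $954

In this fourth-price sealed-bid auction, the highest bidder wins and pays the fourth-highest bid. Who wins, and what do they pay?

Arden pays $954

Sorting bids: 972 (Arden) > 971 (Sable) > 958 (Zephyr) > 954 (Larkspur) > 940 (Helix)
Arden wins; payment is bid #4 in the ranking = $954.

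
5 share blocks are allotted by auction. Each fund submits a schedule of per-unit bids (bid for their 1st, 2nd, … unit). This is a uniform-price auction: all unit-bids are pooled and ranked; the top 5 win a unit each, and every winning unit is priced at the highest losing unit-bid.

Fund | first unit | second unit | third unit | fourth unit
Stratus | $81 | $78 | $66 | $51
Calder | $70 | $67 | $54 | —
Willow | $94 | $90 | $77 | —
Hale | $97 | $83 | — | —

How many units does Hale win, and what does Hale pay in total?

Merging the schedules and taking the best 5: 97 (Hale-1), 94 (Willow-1), 90 (Willow-2), 83 (Hale-2), 81 (Stratus-1)
Highest rejected unit-bid = $78.
Hale wins 2 unit(s) at $78 each.

Hale: 2 units, pays $156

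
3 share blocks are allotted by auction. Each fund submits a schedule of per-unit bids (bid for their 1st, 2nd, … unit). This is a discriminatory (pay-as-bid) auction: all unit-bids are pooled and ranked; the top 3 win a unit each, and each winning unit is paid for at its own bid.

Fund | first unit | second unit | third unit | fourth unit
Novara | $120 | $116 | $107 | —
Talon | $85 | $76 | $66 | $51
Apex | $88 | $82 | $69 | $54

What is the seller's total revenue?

Merging the schedules and taking the best 3: 120 (Novara-1), 116 (Novara-2), 107 (Novara-3)
Next rejected bid: $88 (not a price — pay-as-bid).
Each winning unit pays its own bid.
Revenue = 120 + 116 + 107 = $343.

Total revenue: $343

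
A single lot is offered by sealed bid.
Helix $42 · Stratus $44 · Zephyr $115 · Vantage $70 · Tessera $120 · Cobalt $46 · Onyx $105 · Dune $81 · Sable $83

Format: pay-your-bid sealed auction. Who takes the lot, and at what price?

Tessera pays $120

Bids in order: 120 (Tessera) > 115 (Zephyr) > 105 (Onyx) > 83 (Sable) > 81 (Dune) > 70 (Vantage) > …
Tessera is highest → pays own bid, $120.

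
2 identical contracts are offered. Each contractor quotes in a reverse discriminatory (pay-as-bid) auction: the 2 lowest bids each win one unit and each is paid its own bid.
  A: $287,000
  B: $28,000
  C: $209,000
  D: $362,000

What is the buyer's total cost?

Total cost: $237,000

Ordering the bids: 28,000 (B), 209,000 (C), 287,000 (A), 362,000 (D)
The 2 lowest are B, C.
Total cost = 28,000 + 209,000 = $237,000.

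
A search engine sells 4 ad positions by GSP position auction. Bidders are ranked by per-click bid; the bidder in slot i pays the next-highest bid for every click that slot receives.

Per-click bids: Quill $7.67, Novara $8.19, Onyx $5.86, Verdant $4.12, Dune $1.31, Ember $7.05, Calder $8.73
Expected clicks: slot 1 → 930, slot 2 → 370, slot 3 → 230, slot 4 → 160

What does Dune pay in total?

Per-click bids in order: $8.73 (Calder) > $8.19 (Novara) > $7.67 (Quill) > $7.05 (Ember) > $5.86 (Onyx) > …
Dune ranks below slot 4 → no slot, pays nothing.

Dune pays $0.00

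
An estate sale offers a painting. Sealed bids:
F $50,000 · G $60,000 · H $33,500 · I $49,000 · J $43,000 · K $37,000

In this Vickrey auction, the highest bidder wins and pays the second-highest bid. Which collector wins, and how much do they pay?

G pays $50,000

Sorting bids: 60,000 (G) > 50,000 (F) > 49,000 (I) > 43,000 (J) > 37,000 (K) > 33,500 (H)
Second-price: G pays F's bid of $50,000.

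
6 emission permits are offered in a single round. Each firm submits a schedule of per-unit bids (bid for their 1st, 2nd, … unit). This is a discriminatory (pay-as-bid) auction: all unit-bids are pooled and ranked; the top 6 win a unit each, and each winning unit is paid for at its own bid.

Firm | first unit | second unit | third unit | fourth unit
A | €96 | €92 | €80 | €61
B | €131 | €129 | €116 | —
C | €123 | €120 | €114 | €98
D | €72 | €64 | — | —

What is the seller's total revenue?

Total revenue: €733

Merging the schedules and taking the best 6: 131 (B-1), 129 (B-2), 123 (C-1), 120 (C-2), 116 (B-3), 114 (C-3)
Next rejected bid: €98 (not a price — pay-as-bid).
Each winning unit pays its own bid.
Revenue = 131 + 129 + 123 + 120 + 116 + 114 = €733.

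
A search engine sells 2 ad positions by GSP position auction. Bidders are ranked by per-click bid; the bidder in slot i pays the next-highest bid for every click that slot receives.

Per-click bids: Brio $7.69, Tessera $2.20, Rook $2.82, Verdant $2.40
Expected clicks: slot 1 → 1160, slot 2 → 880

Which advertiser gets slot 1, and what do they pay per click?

Per-click bids in order: $7.69 (Brio) > $2.82 (Rook) > $2.40 (Verdant) > …
Slot 1 goes to the first-ranked bidder, Brio, who pays the next bid down: $2.82/click.

Brio; $2.82 per click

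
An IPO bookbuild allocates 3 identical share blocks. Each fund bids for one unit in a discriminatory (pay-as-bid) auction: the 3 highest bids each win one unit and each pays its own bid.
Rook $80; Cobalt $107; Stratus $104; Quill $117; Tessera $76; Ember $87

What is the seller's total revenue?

Total revenue: $328

Sorting: 117 (Quill), 107 (Cobalt), 104 (Stratus), 87 (Ember), 80 (Rook), …
The 3 highest are Quill, Cobalt, Stratus.
Total revenue = 117 + 107 + 104 = $328.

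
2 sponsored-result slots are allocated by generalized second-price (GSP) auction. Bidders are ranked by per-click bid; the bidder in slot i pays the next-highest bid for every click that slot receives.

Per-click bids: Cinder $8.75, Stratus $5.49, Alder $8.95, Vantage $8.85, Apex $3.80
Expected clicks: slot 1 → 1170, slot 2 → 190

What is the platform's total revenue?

Total revenue: $12017.00

Ranked by bid: $8.95 (Alder) > $8.85 (Vantage) > $8.75 (Cinder) > …
Slot 1: Alder pays $8.85 × 1170 = $10354.50
Slot 2: Vantage pays $8.75 × 190 = $1662.50
Total = $12017.00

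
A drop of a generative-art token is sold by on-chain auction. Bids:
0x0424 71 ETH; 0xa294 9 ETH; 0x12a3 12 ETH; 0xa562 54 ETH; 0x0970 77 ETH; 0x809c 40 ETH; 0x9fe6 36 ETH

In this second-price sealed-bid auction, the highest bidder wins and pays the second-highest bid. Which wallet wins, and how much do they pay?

0x0970 pays 71 ETH

Rule: the highest bidder wins and pays the second-highest bid.
Bids ranked: 77 (0x0970) > 71 (0x0424) > 54 (0xa562) > 40 (0x809c) > 36 (0x9fe6) > 12 (0x12a3) > …
0x0970 is highest; pays the second-highest bid, 71 ETH.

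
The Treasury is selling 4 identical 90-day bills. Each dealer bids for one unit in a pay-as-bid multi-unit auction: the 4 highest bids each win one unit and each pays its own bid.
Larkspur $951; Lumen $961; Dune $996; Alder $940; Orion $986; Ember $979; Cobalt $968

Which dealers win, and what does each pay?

Bids ranked high→low: 996 (Dune), 986 (Orion), 979 (Ember), 968 (Cobalt), 961 (Lumen), 951 (Larkspur), …
Top 4: Dune, Orion, Ember, Cobalt.
Each winner pays its own bid: Dune $996, Orion $986, Ember $979, Cobalt $968.

Dune $996, Orion $986, Ember $979, Cobalt $968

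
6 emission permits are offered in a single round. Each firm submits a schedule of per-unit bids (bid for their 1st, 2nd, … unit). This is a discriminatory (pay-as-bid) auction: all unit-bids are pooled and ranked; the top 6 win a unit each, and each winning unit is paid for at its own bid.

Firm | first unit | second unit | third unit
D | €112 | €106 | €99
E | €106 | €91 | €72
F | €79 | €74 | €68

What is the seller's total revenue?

Pooled unit-bids ranked (top 6): 112 (D-1), 106 (D-2), 106 (E-1), 99 (D-3), 91 (E-2), 79 (F-1)
Next rejected bid: €74 (not a price — pay-as-bid).
Each winning unit pays its own bid.
Revenue = 112 + 106 + 106 + 99 + 91 + 79 = €593.

Total revenue: €593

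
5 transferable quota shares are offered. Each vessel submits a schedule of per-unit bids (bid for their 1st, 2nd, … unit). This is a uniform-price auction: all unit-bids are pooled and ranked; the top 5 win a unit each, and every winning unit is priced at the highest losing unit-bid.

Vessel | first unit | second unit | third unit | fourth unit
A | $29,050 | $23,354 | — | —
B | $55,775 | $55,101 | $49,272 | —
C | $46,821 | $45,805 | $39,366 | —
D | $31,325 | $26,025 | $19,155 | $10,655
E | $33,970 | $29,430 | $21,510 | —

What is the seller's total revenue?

All unit-bids, highest first — top 5: 55,775 (B-1), 55,101 (B-2), 49,272 (B-3), 46,821 (C-1), 45,805 (C-2)
The (k+1)-th unit-bid is $39,366.
Allocation: B 3, C 2. Every unit priced at $39,366.
Revenue = 5 × 39,366 = $196,830.

Total revenue: $196,830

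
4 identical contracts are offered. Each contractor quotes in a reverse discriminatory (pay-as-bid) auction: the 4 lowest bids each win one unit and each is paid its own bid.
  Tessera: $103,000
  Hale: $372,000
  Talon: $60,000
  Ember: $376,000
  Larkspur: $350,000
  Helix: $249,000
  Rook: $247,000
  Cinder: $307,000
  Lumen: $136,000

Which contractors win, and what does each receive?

Talon $60,000, Tessera $103,000, Lumen $136,000, Rook $247,000

Ordering the bids: 60,000 (Talon), 103,000 (Tessera), 136,000 (Lumen), 247,000 (Rook), 249,000 (Helix), 307,000 (Cinder), …
Winners (4 units): Talon, Tessera, Lumen, Rook.
Each winner is paid its own bid: Talon $60,000, Tessera $103,000, Lumen $136,000, Rook $247,000.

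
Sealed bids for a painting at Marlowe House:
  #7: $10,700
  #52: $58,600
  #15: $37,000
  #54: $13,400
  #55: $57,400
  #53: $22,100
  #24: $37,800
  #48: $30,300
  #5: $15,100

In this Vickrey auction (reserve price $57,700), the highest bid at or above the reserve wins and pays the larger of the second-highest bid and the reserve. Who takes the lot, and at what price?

#52 pays $57,700

Sorting bids: 58,600 (#52) > 57,400 (#55) > 37,800 (#24) > 37,000 (#15) > 30,300 (#48) > 22,100 (#53) > …
#52 has the top bid at or above the reserve ($58,600).
max(second-highest $57,400, reserve $57,700) = $57,700.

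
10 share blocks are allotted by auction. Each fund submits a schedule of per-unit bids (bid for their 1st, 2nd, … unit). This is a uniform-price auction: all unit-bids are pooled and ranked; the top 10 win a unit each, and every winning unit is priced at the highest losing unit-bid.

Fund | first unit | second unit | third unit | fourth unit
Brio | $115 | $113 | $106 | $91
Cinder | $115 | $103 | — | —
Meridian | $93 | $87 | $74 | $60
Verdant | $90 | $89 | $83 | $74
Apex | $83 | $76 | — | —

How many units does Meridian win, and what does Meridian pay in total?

All unit-bids, highest first — top 10: 115 (Brio-1), 115 (Cinder-1), 113 (Brio-2), 106 (Brio-3), 103 (Cinder-2), 93 (Meridian-1), 91 (Brio-4), 90 (Verdant-1), 89 (Verdant-2), 87 (Meridian-2)
First bid not allocated: $83.
Meridian wins 2 unit(s) at $83 each.

Meridian: 2 units, pays $166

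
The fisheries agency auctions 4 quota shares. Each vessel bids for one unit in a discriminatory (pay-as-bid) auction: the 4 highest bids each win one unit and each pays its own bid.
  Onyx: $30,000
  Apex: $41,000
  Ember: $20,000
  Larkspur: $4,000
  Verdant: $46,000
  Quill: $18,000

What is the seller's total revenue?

Sorting: 46,000 (Verdant), 41,000 (Apex), 30,000 (Onyx), 20,000 (Ember), 18,000 (Quill), 4,000 (Larkspur)
Winners (4 units): Verdant, Apex, Onyx, Ember.
Total revenue = 46,000 + 41,000 + 30,000 + 20,000 = $137,000.

Total revenue: $137,000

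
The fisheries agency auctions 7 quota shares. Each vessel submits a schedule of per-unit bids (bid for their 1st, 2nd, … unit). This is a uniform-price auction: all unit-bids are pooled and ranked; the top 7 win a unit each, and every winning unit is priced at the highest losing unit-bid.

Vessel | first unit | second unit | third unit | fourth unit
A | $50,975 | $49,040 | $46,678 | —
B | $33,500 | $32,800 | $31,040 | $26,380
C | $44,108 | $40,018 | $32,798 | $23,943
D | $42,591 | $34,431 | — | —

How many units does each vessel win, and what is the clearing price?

Pooled unit-bids ranked (top 7): 50,975 (A-1), 49,040 (A-2), 46,678 (A-3), 44,108 (C-1), 42,591 (D-1), 40,018 (C-2), 34,431 (D-2)
Highest rejected unit-bid = $33,500.
Allocation: A 3, C 2, D 2.

A 3, C 2, D 2; clearing price $33,500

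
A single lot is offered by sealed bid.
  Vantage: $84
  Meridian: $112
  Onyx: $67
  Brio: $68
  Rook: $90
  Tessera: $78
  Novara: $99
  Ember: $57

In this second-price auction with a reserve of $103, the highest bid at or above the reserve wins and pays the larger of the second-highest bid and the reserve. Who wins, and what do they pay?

Sorting bids: 112 (Meridian) > 99 (Novara) > 90 (Rook) > 84 (Vantage) > 78 (Tessera) > 68 (Brio) > …
Meridian has the top bid at or above the reserve ($112).
Second-highest bid $99 is below the reserve $103, so the reserve binds → payment $103.

Meridian pays $103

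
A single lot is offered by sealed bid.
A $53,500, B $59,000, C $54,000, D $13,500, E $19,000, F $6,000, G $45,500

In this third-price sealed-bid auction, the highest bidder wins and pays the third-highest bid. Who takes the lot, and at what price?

Bids in order: 59,000 (B) > 54,000 (C) > 53,500 (A) > 45,500 (G) > 19,000 (E) > 13,500 (D) > …
B is highest; pays the third-highest bid, $53,500.

B pays $53,500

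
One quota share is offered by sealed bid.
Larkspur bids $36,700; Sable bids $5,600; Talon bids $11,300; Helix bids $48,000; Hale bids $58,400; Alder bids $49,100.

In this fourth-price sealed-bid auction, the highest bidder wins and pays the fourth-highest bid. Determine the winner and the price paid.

Rule: the highest bidder wins and pays the fourth-highest bid.
Bids in order: 58,400 (Hale) > 49,100 (Alder) > 48,000 (Helix) > 36,700 (Larkspur) > 11,300 (Talon) > 5,600 (Sable)
Hale wins; payment is bid #4 in the ranking = $36,700.

Hale pays $36,700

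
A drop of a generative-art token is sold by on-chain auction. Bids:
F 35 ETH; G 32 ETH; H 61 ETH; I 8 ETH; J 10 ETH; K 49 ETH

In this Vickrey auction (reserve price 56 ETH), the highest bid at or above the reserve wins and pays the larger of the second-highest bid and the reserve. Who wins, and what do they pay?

H pays 56 ETH

Bids in order: 61 (H) > 49 (K) > 35 (F) > 32 (G) > 10 (J) > 8 (I)
H has the top bid at or above the reserve (61 ETH).
Second-highest bid 49 ETH is below the reserve 56 ETH, so the reserve binds → payment 56 ETH.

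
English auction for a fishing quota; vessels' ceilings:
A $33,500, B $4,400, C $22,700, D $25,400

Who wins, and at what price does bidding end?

A wins at $25,400

Rule: the price rises until one bidder remains; the winner pays the price at which the last rival dropped out.
Limits ranked: 33,500 (A) > 25,400 (D) > 22,700 (C) > 4,400 (B)
Once the price passes $25,400, only A is left; the hammer falls at D's limit of $25,400.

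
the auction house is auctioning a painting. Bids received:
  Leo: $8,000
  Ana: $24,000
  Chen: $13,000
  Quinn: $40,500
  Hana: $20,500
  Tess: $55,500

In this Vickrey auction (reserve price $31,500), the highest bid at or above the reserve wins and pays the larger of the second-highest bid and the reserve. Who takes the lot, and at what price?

Tess pays $40,500

Bids ranked: 55,500 (Tess) > 40,500 (Quinn) > 24,000 (Ana) > 20,500 (Hana) > 13,000 (Chen) > 8,000 (Leo)
Highest eligible bid: Tess at $55,500.
Second-highest bid $40,500 exceeds the reserve $31,500 → payment $40,500.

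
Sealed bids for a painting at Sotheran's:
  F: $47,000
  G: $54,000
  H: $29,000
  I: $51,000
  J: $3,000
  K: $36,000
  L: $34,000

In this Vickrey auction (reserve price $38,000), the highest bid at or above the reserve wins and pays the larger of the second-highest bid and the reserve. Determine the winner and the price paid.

G pays $51,000

Bids in order: 54,000 (G) > 51,000 (I) > 47,000 (F) > 36,000 (K) > 34,000 (L) > 29,000 (H) > …
G has the top bid at or above the reserve ($54,000).
max(second-highest $51,000, reserve $38,000) = $51,000; the reserve does not bind.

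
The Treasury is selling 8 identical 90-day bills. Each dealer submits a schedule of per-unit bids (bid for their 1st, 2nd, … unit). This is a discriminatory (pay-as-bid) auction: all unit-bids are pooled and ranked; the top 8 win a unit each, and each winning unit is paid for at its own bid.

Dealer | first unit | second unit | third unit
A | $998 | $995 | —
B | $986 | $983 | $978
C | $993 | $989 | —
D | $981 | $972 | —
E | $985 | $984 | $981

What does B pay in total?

B pays $1,969

Merging the schedules and taking the best 8: 998 (A-1), 995 (A-2), 993 (C-1), 989 (C-2), 986 (B-1), 985 (E-1), 984 (E-2), 983 (B-2)
Next rejected bid: $981 (not a price — pay-as-bid).
B's winning unit-bids: 986 + 983 = $1,969.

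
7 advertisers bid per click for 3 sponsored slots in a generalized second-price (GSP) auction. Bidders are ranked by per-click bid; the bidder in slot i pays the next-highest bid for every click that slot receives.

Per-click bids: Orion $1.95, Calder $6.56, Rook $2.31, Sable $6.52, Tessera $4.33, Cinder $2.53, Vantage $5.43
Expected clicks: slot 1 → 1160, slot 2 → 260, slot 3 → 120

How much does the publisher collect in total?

Sorting advertisers: $6.56 (Calder) > $6.52 (Sable) > $5.43 (Vantage) > $4.33 (Tessera) > …
Slot 1: Calder pays $6.52 × 1160 = $7563.20
Slot 2: Sable pays $5.43 × 260 = $1411.80
Slot 3: Vantage pays $4.33 × 120 = $519.60
Total = $9494.60

Total revenue: $9494.60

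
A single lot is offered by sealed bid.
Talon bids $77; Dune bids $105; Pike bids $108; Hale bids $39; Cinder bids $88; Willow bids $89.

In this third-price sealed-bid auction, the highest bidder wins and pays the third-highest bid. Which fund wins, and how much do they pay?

Bids ranked: 108 (Pike) > 105 (Dune) > 89 (Willow) > 88 (Cinder) > 77 (Talon) > 39 (Hale)
Pike is highest; pays the third-highest bid, $89.

Pike pays $89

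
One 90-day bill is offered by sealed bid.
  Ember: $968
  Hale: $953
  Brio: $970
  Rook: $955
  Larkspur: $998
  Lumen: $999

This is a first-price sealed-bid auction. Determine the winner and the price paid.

Lumen pays $999

First-price sealed-bid auction: the highest bidder wins and pays their own bid.
Bids ranked: 999 (Lumen) > 998 (Larkspur) > 970 (Brio) > 968 (Ember) > 955 (Rook) > 953 (Hale)
Lumen is highest → pays own bid, $999.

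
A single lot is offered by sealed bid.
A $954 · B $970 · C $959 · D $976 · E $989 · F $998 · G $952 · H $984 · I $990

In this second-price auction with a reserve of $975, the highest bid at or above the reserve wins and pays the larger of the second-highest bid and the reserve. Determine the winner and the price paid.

Bids in order: 998 (F) > 990 (I) > 989 (E) > 984 (H) > 976 (D) > 970 (B) > …
Highest eligible bid: F at $998.
max(second-highest $990, reserve $975) = $990; the reserve does not bind.

F pays $990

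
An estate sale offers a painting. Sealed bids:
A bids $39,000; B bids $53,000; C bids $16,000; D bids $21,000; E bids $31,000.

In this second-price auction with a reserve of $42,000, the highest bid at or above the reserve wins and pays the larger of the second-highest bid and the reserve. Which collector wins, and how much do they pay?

B pays $42,000

Rule: the highest bid at or above the reserve wins and pays the larger of the second-highest bid and the reserve.
Bids in order: 53,000 (B) > 39,000 (A) > 31,000 (E) > 21,000 (D) > 16,000 (C)
B has the top bid at or above the reserve ($53,000).
Second-highest bid $39,000 is below the reserve $42,000, so the reserve binds → payment $42,000.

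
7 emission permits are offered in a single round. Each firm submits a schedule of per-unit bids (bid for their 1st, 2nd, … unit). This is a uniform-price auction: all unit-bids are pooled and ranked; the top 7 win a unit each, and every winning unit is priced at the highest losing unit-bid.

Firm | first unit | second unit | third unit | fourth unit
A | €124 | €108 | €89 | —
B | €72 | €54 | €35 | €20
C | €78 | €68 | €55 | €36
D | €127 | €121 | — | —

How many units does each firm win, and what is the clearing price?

A 3, B 1, C 1, D 2; clearing price €68

All unit-bids, highest first — top 7: 127 (D-1), 124 (A-1), 121 (D-2), 108 (A-2), 89 (A-3), 78 (C-1), 72 (B-1)
The (k+1)-th unit-bid is €68.
Allocation: A 3, B 1, C 1, D 2.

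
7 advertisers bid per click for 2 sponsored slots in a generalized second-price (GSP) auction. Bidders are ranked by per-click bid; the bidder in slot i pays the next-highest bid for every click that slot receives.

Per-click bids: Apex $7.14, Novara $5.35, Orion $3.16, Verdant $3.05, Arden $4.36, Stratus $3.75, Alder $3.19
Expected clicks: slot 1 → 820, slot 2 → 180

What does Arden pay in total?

Sorting advertisers: $7.14 (Apex) > $5.35 (Novara) > $4.36 (Arden) > …
Arden ranks below slot 2 → no slot, pays nothing.

Arden pays $0.00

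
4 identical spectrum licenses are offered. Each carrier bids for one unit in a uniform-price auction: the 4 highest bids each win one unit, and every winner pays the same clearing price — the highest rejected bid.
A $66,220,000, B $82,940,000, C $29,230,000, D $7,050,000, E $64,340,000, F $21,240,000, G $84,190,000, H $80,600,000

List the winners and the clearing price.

Bids ranked high→low: 84,190,000 (G), 82,940,000 (B), 80,600,000 (H), 66,220,000 (A), 64,340,000 (E), 29,230,000 (C), …
Top 4: G, B, H, A.
Highest unsuccessful bid: $64,340,000 → clearing price.

G, B, H, A; each pays $64,340,000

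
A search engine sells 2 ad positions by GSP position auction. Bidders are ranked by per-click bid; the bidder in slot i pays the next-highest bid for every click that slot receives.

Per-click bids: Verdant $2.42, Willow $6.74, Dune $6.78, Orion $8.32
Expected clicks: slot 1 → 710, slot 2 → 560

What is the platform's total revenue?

Total revenue: $8588.20

Per-click bids in order: $8.32 (Orion) > $6.78 (Dune) > $6.74 (Willow) > …
Slot 1: Orion pays $6.78 × 710 = $4813.80
Slot 2: Dune pays $6.74 × 560 = $3774.40
Total = $8588.20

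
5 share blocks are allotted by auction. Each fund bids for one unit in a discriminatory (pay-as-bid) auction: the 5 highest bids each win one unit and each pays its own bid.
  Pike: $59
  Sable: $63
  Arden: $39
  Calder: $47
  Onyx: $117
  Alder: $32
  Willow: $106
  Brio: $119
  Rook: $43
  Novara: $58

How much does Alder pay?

Ordering the bids: 119 (Brio), 117 (Onyx), 106 (Willow), 63 (Sable), 59 (Pike), 58 (Novara), 47 (Calder), …
Top 5: Brio, Onyx, Willow, Sable, Pike.
Alder does not win → $0.

Alder pays $0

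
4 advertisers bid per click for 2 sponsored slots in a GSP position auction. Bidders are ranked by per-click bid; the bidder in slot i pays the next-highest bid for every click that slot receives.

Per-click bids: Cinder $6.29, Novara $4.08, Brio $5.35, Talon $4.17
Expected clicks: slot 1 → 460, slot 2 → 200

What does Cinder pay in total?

Sorting advertisers: $6.29 (Cinder) > $5.35 (Brio) > $4.17 (Talon) > …
Cinder holds slot 1 → pays next bid $5.35 × 460 clicks = $2461.00.

Cinder pays $2461.00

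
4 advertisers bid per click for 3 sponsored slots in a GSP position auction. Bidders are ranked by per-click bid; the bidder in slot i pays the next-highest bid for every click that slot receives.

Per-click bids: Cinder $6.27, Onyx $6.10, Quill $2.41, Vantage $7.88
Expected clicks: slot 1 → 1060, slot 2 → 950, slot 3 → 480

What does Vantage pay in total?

Sorting advertisers: $7.88 (Vantage) > $6.27 (Cinder) > $6.10 (Onyx) > $2.41 (Quill)
Vantage holds slot 1 → pays next bid $6.27 × 1060 clicks = $6646.20.

Vantage pays $6646.20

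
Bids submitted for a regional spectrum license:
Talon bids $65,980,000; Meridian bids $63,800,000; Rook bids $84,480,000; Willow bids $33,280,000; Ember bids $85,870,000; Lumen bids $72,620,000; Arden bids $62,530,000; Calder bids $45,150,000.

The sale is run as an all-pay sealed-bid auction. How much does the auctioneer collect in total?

Bids ranked: 85,870,000 (Ember) > 84,480,000 (Rook) > 72,620,000 (Lumen) > 65,980,000 (Talon) > 63,800,000 (Meridian) > 62,530,000 (Arden) > …
Ember wins with the top bid; all bids are sunk regardless.
Every bidder forfeits their bid regardless of winning.
Revenue = 65,980,000 + 63,800,000 + 84,480,000 + 33,280,000 + 85,870,000 + 72,620,000 + 62,530,000 + 45,150,000 = $513,710,000.

Total revenue: $513,710,000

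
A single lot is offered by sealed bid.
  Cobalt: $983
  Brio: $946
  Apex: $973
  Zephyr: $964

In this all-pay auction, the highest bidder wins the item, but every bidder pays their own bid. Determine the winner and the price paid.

Bids ranked: 983 (Cobalt) > 973 (Apex) > 964 (Zephyr) > 946 (Brio)
Cobalt wins with the top bid; all bids are sunk regardless.

Cobalt pays $983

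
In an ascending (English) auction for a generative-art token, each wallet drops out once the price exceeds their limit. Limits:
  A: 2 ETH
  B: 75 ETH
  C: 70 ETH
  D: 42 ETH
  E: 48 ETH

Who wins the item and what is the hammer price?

Rule: the price rises until one bidder remains; the winner pays the price at which the last rival dropped out.
Sorting limits: 75 (B) > 70 (C) > 48 (E) > 42 (D) > 2 (A)
C is the last rival to drop out, at 70 ETH; B remains and wins at that price.

B wins at 70 ETH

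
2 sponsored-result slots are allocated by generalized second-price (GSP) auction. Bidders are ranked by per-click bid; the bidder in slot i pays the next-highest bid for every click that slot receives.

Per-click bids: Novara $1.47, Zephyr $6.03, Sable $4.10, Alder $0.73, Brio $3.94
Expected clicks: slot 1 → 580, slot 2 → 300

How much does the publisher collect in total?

Total revenue: $3560.00

Ranked by bid: $6.03 (Zephyr) > $4.10 (Sable) > $3.94 (Brio) > …
Slot 1: Zephyr pays $4.10 × 580 = $2378.00
Slot 2: Sable pays $3.94 × 300 = $1182.00
Total = $3560.00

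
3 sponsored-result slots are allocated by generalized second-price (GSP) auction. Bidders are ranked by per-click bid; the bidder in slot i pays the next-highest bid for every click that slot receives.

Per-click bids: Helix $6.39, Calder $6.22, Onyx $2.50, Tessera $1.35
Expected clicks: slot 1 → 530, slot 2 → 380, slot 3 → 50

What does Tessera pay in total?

Sorting advertisers: $6.39 (Helix) > $6.22 (Calder) > $2.50 (Onyx) > $1.35 (Tessera)
Tessera ranks below slot 3 → no slot, pays nothing.

Tessera pays $0.00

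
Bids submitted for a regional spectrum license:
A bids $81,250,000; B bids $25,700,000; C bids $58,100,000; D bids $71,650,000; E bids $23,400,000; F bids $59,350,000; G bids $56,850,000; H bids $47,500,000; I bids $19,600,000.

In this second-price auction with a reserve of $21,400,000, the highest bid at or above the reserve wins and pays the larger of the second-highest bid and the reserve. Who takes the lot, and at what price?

Bids ranked: 81,250,000 (A) > 71,650,000 (D) > 59,350,000 (F) > 58,100,000 (C) > 56,850,000 (G) > 47,500,000 (H) > …
A has the top bid at or above the reserve ($81,250,000).
max(second-highest $71,650,000, reserve $21,400,000) = $71,650,000; the reserve does not bind.

A pays $71,650,000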